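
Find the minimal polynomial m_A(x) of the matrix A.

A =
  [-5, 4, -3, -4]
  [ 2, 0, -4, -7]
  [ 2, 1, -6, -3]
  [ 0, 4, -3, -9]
x^3 + 15*x^2 + 75*x + 125

The characteristic polynomial is χ_A(x) = (x + 5)^4, so the eigenvalues are known. The minimal polynomial is
  m_A(x) = Π_λ (x − λ)^{k_λ}
where k_λ is the size of the *largest* Jordan block for λ (equivalently, the smallest k with (A − λI)^k v = 0 for every generalised eigenvector v of λ).

  λ = -5: largest Jordan block has size 3, contributing (x + 5)^3

So m_A(x) = (x + 5)^3 = x^3 + 15*x^2 + 75*x + 125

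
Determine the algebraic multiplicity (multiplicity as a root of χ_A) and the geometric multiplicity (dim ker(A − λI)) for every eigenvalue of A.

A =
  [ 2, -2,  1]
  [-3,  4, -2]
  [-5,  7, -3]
λ = 1: alg = 3, geom = 1

Step 1 — factor the characteristic polynomial to read off the algebraic multiplicities:
  χ_A(x) = (x - 1)^3

Step 2 — compute geometric multiplicities via the rank-nullity identity g(λ) = n − rank(A − λI):
  rank(A − (1)·I) = 2, so dim ker(A − (1)·I) = n − 2 = 1

Summary:
  λ = 1: algebraic multiplicity = 3, geometric multiplicity = 1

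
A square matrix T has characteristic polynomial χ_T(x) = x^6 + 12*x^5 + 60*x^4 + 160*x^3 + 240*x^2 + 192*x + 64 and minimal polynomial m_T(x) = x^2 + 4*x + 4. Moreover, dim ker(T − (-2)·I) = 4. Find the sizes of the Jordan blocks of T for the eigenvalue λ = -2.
Block sizes for λ = -2: [2, 2, 1, 1]

Step 1 — from the characteristic polynomial, algebraic multiplicity of λ = -2 is 6. From dim ker(T − (-2)·I) = 4, there are exactly 4 Jordan blocks for λ = -2.
Step 2 — from the minimal polynomial, the factor (x + 2)^2 tells us the largest block for λ = -2 has size 2.
Step 3 — with total size 6, 4 blocks, and largest block 2, the block sizes (in nonincreasing order) are [2, 2, 1, 1].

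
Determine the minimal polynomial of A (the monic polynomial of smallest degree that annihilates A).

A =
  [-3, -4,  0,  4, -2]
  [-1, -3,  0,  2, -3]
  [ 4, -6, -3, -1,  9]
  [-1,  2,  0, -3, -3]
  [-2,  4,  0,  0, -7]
x^4 + 14*x^3 + 72*x^2 + 162*x + 135

The characteristic polynomial is χ_A(x) = (x + 3)^3*(x + 5)^2, so the eigenvalues are known. The minimal polynomial is
  m_A(x) = Π_λ (x − λ)^{k_λ}
where k_λ is the size of the *largest* Jordan block for λ (equivalently, the smallest k with (A − λI)^k v = 0 for every generalised eigenvector v of λ).

  λ = -5: largest Jordan block has size 1, contributing (x + 5)
  λ = -3: largest Jordan block has size 3, contributing (x + 3)^3

So m_A(x) = (x + 3)^3*(x + 5) = x^4 + 14*x^3 + 72*x^2 + 162*x + 135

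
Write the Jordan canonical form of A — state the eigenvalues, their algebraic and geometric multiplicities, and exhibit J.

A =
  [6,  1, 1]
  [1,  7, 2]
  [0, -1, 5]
J_3(6)

The characteristic polynomial is
  det(x·I − A) = x^3 - 18*x^2 + 108*x - 216 = (x - 6)^3

Eigenvalues and multiplicities (the geometric multiplicity of λ is n − rank(A − λI), which equals the number of Jordan blocks for λ):
  λ = 6: algebraic multiplicity = 3, geometric multiplicity = 1

Determining the block sizes for each eigenvalue:
  λ = 6: one block (gm = 1), so the single block has size am = 3 → block sizes [3]

Assembling the blocks gives a Jordan form
J =
  [6, 1, 0]
  [0, 6, 1]
  [0, 0, 6]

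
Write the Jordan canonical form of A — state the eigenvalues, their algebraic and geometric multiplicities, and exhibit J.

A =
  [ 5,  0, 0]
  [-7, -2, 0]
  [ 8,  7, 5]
J_1(-2) ⊕ J_2(5)

The characteristic polynomial is
  det(x·I − A) = x^3 - 8*x^2 + 5*x + 50 = (x - 5)^2*(x + 2)

Eigenvalues and multiplicities (the geometric multiplicity of λ is n − rank(A − λI), which equals the number of Jordan blocks for λ):
  λ = -2: algebraic multiplicity = 1, geometric multiplicity = 1
  λ = 5: algebraic multiplicity = 2, geometric multiplicity = 1

Determining the block sizes for each eigenvalue:
  λ = -2: one block (gm = 1), so the single block has size am = 1 → block sizes [1]
  λ = 5: one block (gm = 1), so the single block has size am = 2 → block sizes [2]

Assembling the blocks gives a Jordan form
J =
  [-2, 0, 0]
  [ 0, 5, 1]
  [ 0, 0, 5]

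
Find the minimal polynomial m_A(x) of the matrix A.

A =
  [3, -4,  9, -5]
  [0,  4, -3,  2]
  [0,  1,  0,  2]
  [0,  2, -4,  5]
x^3 - 9*x^2 + 27*x - 27

The characteristic polynomial is χ_A(x) = (x - 3)^4, so the eigenvalues are known. The minimal polynomial is
  m_A(x) = Π_λ (x − λ)^{k_λ}
where k_λ is the size of the *largest* Jordan block for λ (equivalently, the smallest k with (A − λI)^k v = 0 for every generalised eigenvector v of λ).

  λ = 3: largest Jordan block has size 3, contributing (x − 3)^3

So m_A(x) = (x - 3)^3 = x^3 - 9*x^2 + 27*x - 27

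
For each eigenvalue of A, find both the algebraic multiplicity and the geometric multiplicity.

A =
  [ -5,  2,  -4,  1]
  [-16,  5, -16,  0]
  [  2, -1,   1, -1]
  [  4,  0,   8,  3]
λ = 1: alg = 4, geom = 2

Step 1 — factor the characteristic polynomial to read off the algebraic multiplicities:
  χ_A(x) = (x - 1)^4

Step 2 — compute geometric multiplicities via the rank-nullity identity g(λ) = n − rank(A − λI):
  rank(A − (1)·I) = 2, so dim ker(A − (1)·I) = n − 2 = 2

Summary:
  λ = 1: algebraic multiplicity = 4, geometric multiplicity = 2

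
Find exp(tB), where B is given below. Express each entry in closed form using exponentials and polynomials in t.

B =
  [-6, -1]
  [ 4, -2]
e^{tB} =
  [-2*t*exp(-4*t) + exp(-4*t), -t*exp(-4*t)]
  [4*t*exp(-4*t), 2*t*exp(-4*t) + exp(-4*t)]

Strategy: write B = P · J · P⁻¹ where J is a Jordan canonical form, so e^{tB} = P · e^{tJ} · P⁻¹, and e^{tJ} can be computed block-by-block.

B has Jordan form
J =
  [-4,  1]
  [ 0, -4]
(up to reordering of blocks).

Per-block formulas:
  For a 2×2 Jordan block J_2(-4): exp(t · J_2(-4)) = e^(-4t)·(I + t·N), where N is the 2×2 nilpotent shift.

After assembling e^{tJ} and conjugating by P, we get:

e^{tB} =
  [-2*t*exp(-4*t) + exp(-4*t), -t*exp(-4*t)]
  [4*t*exp(-4*t), 2*t*exp(-4*t) + exp(-4*t)]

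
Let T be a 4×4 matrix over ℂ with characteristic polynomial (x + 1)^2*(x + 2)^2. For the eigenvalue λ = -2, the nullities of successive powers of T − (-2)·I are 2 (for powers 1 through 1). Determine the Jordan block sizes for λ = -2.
Block sizes for λ = -2: [1, 1]

From the dimensions of kernels of powers, the number of Jordan blocks of size at least j is d_j − d_{j−1} where d_j = dim ker(N^j) (with d_0 = 0). Computing the differences gives [2].
The number of blocks of size exactly k is (#blocks of size ≥ k) − (#blocks of size ≥ k + 1), so the partition is: 2 block(s) of size 1.
In nonincreasing order the block sizes are [1, 1].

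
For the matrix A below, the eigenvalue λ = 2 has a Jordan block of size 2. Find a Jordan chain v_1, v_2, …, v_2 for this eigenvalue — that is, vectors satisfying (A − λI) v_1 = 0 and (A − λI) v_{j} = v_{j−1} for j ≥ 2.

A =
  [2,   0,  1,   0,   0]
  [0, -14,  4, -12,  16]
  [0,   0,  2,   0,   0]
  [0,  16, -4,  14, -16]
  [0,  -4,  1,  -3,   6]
A Jordan chain for λ = 2 of length 2:
v_1 = (0, -16, 0, 16, -4)ᵀ
v_2 = (0, 1, 0, 0, 0)ᵀ

Let N = A − (2)·I. We want v_2 with N^2 v_2 = 0 but N^1 v_2 ≠ 0; then v_{j-1} := N · v_j for j = 2, …, 2.

Pick v_2 = (0, 1, 0, 0, 0)ᵀ.
Then v_1 = N · v_2 = (0, -16, 0, 16, -4)ᵀ.

Sanity check: (A − (2)·I) v_1 = (0, 0, 0, 0, 0)ᵀ = 0. ✓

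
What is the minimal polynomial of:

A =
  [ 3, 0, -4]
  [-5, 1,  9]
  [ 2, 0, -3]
x^3 - x^2 - x + 1

The characteristic polynomial is χ_A(x) = (x - 1)^2*(x + 1), so the eigenvalues are known. The minimal polynomial is
  m_A(x) = Π_λ (x − λ)^{k_λ}
where k_λ is the size of the *largest* Jordan block for λ (equivalently, the smallest k with (A − λI)^k v = 0 for every generalised eigenvector v of λ).

  λ = -1: largest Jordan block has size 1, contributing (x + 1)
  λ = 1: largest Jordan block has size 2, contributing (x − 1)^2

So m_A(x) = (x - 1)^2*(x + 1) = x^3 - x^2 - x + 1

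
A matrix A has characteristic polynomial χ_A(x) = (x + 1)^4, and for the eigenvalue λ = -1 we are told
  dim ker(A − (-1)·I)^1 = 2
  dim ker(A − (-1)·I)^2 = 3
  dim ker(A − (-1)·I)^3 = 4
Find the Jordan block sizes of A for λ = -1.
Block sizes for λ = -1: [3, 1]

From the dimensions of kernels of powers, the number of Jordan blocks of size at least j is d_j − d_{j−1} where d_j = dim ker(N^j) (with d_0 = 0). Computing the differences gives [2, 1, 1].
The number of blocks of size exactly k is (#blocks of size ≥ k) − (#blocks of size ≥ k + 1), so the partition is: 1 block(s) of size 1, 1 block(s) of size 3.
In nonincreasing order the block sizes are [3, 1].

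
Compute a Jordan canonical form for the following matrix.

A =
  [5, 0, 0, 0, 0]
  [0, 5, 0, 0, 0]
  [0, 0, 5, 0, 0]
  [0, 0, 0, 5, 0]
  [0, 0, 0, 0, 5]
J_1(5) ⊕ J_1(5) ⊕ J_1(5) ⊕ J_1(5) ⊕ J_1(5)

The characteristic polynomial is
  det(x·I − A) = x^5 - 25*x^4 + 250*x^3 - 1250*x^2 + 3125*x - 3125 = (x - 5)^5

Eigenvalues and multiplicities (the geometric multiplicity of λ is n − rank(A − λI), which equals the number of Jordan blocks for λ):
  λ = 5: algebraic multiplicity = 5, geometric multiplicity = 5

Determining the block sizes for each eigenvalue:
  λ = 5: gm = am = 5, so every block has size 1 → block sizes [1, 1, 1, 1, 1]

Assembling the blocks gives a Jordan form
J =
  [5, 0, 0, 0, 0]
  [0, 5, 0, 0, 0]
  [0, 0, 5, 0, 0]
  [0, 0, 0, 5, 0]
  [0, 0, 0, 0, 5]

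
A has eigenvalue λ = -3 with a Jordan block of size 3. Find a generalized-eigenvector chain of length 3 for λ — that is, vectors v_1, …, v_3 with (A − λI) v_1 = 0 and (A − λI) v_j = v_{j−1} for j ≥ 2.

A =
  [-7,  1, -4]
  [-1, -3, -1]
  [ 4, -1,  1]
A Jordan chain for λ = -3 of length 3:
v_1 = (-1, 0, 1)ᵀ
v_2 = (-4, -1, 4)ᵀ
v_3 = (1, 0, 0)ᵀ

Let N = A − (-3)·I. We want v_3 with N^3 v_3 = 0 but N^2 v_3 ≠ 0; then v_{j-1} := N · v_j for j = 3, …, 2.

Pick v_3 = (1, 0, 0)ᵀ.
Then v_2 = N · v_3 = (-4, -1, 4)ᵀ.
Then v_1 = N · v_2 = (-1, 0, 1)ᵀ.

Sanity check: (A − (-3)·I) v_1 = (0, 0, 0)ᵀ = 0. ✓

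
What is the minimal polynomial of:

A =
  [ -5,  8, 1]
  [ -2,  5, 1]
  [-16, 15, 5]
x^3 - 5*x^2 - 8*x + 48

The characteristic polynomial is χ_A(x) = (x - 4)^2*(x + 3), so the eigenvalues are known. The minimal polynomial is
  m_A(x) = Π_λ (x − λ)^{k_λ}
where k_λ is the size of the *largest* Jordan block for λ (equivalently, the smallest k with (A − λI)^k v = 0 for every generalised eigenvector v of λ).

  λ = -3: largest Jordan block has size 1, contributing (x + 3)
  λ = 4: largest Jordan block has size 2, contributing (x − 4)^2

So m_A(x) = (x - 4)^2*(x + 3) = x^3 - 5*x^2 - 8*x + 48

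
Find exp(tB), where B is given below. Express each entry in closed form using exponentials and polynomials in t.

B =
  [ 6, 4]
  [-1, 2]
e^{tB} =
  [2*t*exp(4*t) + exp(4*t), 4*t*exp(4*t)]
  [-t*exp(4*t), -2*t*exp(4*t) + exp(4*t)]

Strategy: write B = P · J · P⁻¹ where J is a Jordan canonical form, so e^{tB} = P · e^{tJ} · P⁻¹, and e^{tJ} can be computed block-by-block.

B has Jordan form
J =
  [4, 1]
  [0, 4]
(up to reordering of blocks).

Per-block formulas:
  For a 2×2 Jordan block J_2(4): exp(t · J_2(4)) = e^(4t)·(I + t·N), where N is the 2×2 nilpotent shift.

After assembling e^{tJ} and conjugating by P, we get:

e^{tB} =
  [2*t*exp(4*t) + exp(4*t), 4*t*exp(4*t)]
  [-t*exp(4*t), -2*t*exp(4*t) + exp(4*t)]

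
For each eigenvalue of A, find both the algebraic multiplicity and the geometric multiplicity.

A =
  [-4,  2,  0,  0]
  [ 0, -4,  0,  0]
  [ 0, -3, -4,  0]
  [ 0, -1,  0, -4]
λ = -4: alg = 4, geom = 3

Step 1 — factor the characteristic polynomial to read off the algebraic multiplicities:
  χ_A(x) = (x + 4)^4

Step 2 — compute geometric multiplicities via the rank-nullity identity g(λ) = n − rank(A − λI):
  rank(A − (-4)·I) = 1, so dim ker(A − (-4)·I) = n − 1 = 3

Summary:
  λ = -4: algebraic multiplicity = 4, geometric multiplicity = 3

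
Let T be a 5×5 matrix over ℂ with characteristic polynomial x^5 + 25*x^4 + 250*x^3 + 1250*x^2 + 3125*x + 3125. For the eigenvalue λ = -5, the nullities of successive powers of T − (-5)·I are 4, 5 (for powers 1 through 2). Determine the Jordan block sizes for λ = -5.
Block sizes for λ = -5: [2, 1, 1, 1]

From the dimensions of kernels of powers, the number of Jordan blocks of size at least j is d_j − d_{j−1} where d_j = dim ker(N^j) (with d_0 = 0). Computing the differences gives [4, 1].
The number of blocks of size exactly k is (#blocks of size ≥ k) − (#blocks of size ≥ k + 1), so the partition is: 3 block(s) of size 1, 1 block(s) of size 2.
In nonincreasing order the block sizes are [2, 1, 1, 1].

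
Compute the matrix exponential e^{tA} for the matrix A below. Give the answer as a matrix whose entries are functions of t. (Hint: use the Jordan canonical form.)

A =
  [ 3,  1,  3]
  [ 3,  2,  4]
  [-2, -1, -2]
e^{tA} =
  [t^2*exp(t)/2 + 2*t*exp(t) + exp(t), t*exp(t), t^2*exp(t)/2 + 3*t*exp(t)]
  [t^2*exp(t)/2 + 3*t*exp(t), t*exp(t) + exp(t), t^2*exp(t)/2 + 4*t*exp(t)]
  [-t^2*exp(t)/2 - 2*t*exp(t), -t*exp(t), -t^2*exp(t)/2 - 3*t*exp(t) + exp(t)]

Strategy: write A = P · J · P⁻¹ where J is a Jordan canonical form, so e^{tA} = P · e^{tJ} · P⁻¹, and e^{tJ} can be computed block-by-block.

A has Jordan form
J =
  [1, 1, 0]
  [0, 1, 1]
  [0, 0, 1]
(up to reordering of blocks).

Per-block formulas:
  For a 3×3 Jordan block J_3(1): exp(t · J_3(1)) = e^(1t)·(I + t·N + (t^2/2)·N^2), where N is the 3×3 nilpotent shift.

After assembling e^{tJ} and conjugating by P, we get:

e^{tA} =
  [t^2*exp(t)/2 + 2*t*exp(t) + exp(t), t*exp(t), t^2*exp(t)/2 + 3*t*exp(t)]
  [t^2*exp(t)/2 + 3*t*exp(t), t*exp(t) + exp(t), t^2*exp(t)/2 + 4*t*exp(t)]
  [-t^2*exp(t)/2 - 2*t*exp(t), -t*exp(t), -t^2*exp(t)/2 - 3*t*exp(t) + exp(t)]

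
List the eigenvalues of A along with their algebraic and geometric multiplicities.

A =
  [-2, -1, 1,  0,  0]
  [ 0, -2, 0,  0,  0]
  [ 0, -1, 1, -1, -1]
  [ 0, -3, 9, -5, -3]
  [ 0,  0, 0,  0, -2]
λ = -2: alg = 5, geom = 3

Step 1 — factor the characteristic polynomial to read off the algebraic multiplicities:
  χ_A(x) = (x + 2)^5

Step 2 — compute geometric multiplicities via the rank-nullity identity g(λ) = n − rank(A − λI):
  rank(A − (-2)·I) = 2, so dim ker(A − (-2)·I) = n − 2 = 3

Summary:
  λ = -2: algebraic multiplicity = 5, geometric multiplicity = 3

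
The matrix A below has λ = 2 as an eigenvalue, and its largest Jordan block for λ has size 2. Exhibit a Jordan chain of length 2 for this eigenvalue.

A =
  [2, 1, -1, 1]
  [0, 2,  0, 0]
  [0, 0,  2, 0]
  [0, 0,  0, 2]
A Jordan chain for λ = 2 of length 2:
v_1 = (1, 0, 0, 0)ᵀ
v_2 = (0, 1, 0, 0)ᵀ

Let N = A − (2)·I. We want v_2 with N^2 v_2 = 0 but N^1 v_2 ≠ 0; then v_{j-1} := N · v_j for j = 2, …, 2.

Pick v_2 = (0, 1, 0, 0)ᵀ.
Then v_1 = N · v_2 = (1, 0, 0, 0)ᵀ.

Sanity check: (A − (2)·I) v_1 = (0, 0, 0, 0)ᵀ = 0. ✓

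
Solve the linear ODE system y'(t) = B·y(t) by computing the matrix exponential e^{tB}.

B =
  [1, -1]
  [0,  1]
e^{tB} =
  [exp(t), -t*exp(t)]
  [0, exp(t)]

Strategy: write B = P · J · P⁻¹ where J is a Jordan canonical form, so e^{tB} = P · e^{tJ} · P⁻¹, and e^{tJ} can be computed block-by-block.

B has Jordan form
J =
  [1, 1]
  [0, 1]
(up to reordering of blocks).

Per-block formulas:
  For a 2×2 Jordan block J_2(1): exp(t · J_2(1)) = e^(1t)·(I + t·N), where N is the 2×2 nilpotent shift.

After assembling e^{tJ} and conjugating by P, we get:

e^{tB} =
  [exp(t), -t*exp(t)]
  [0, exp(t)]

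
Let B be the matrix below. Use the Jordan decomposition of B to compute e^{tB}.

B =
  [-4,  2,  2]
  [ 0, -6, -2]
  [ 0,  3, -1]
e^{tB} =
  [exp(-4*t), 2*exp(-3*t) - 2*exp(-4*t), 2*exp(-3*t) - 2*exp(-4*t)]
  [0, -2*exp(-3*t) + 3*exp(-4*t), -2*exp(-3*t) + 2*exp(-4*t)]
  [0, 3*exp(-3*t) - 3*exp(-4*t), 3*exp(-3*t) - 2*exp(-4*t)]

Strategy: write B = P · J · P⁻¹ where J is a Jordan canonical form, so e^{tB} = P · e^{tJ} · P⁻¹, and e^{tJ} can be computed block-by-block.

B has Jordan form
J =
  [-4,  0,  0]
  [ 0, -4,  0]
  [ 0,  0, -3]
(up to reordering of blocks).

Per-block formulas:
  For a 1×1 block at λ = -4: exp(t · [-4]) = [e^(-4t)].
  For a 1×1 block at λ = -3: exp(t · [-3]) = [e^(-3t)].

After assembling e^{tJ} and conjugating by P, we get:

e^{tB} =
  [exp(-4*t), 2*exp(-3*t) - 2*exp(-4*t), 2*exp(-3*t) - 2*exp(-4*t)]
  [0, -2*exp(-3*t) + 3*exp(-4*t), -2*exp(-3*t) + 2*exp(-4*t)]
  [0, 3*exp(-3*t) - 3*exp(-4*t), 3*exp(-3*t) - 2*exp(-4*t)]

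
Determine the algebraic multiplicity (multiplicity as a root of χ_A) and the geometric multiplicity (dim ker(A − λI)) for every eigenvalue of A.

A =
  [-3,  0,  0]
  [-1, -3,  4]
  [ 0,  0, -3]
λ = -3: alg = 3, geom = 2

Step 1 — factor the characteristic polynomial to read off the algebraic multiplicities:
  χ_A(x) = (x + 3)^3

Step 2 — compute geometric multiplicities via the rank-nullity identity g(λ) = n − rank(A − λI):
  rank(A − (-3)·I) = 1, so dim ker(A − (-3)·I) = n − 1 = 2

Summary:
  λ = -3: algebraic multiplicity = 3, geometric multiplicity = 2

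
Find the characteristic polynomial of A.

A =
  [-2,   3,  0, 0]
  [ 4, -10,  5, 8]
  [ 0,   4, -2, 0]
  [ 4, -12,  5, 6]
x^4 + 8*x^3 + 24*x^2 + 32*x + 16

Expanding det(x·I − A) (e.g. by cofactor expansion or by noting that A is similar to its Jordan form J, which has the same characteristic polynomial as A) gives
  χ_A(x) = x^4 + 8*x^3 + 24*x^2 + 32*x + 16
which factors as (x + 2)^4. The eigenvalues (with algebraic multiplicities) are λ = -2 with multiplicity 4.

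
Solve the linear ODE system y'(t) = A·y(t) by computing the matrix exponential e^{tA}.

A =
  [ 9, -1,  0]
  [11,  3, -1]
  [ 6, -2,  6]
e^{tA} =
  [-t^2*exp(6*t) + 3*t*exp(6*t) + exp(6*t), -t*exp(6*t), t^2*exp(6*t)/2]
  [-3*t^2*exp(6*t) + 11*t*exp(6*t), -3*t*exp(6*t) + exp(6*t), 3*t^2*exp(6*t)/2 - t*exp(6*t)]
  [-2*t^2*exp(6*t) + 6*t*exp(6*t), -2*t*exp(6*t), t^2*exp(6*t) + exp(6*t)]

Strategy: write A = P · J · P⁻¹ where J is a Jordan canonical form, so e^{tA} = P · e^{tJ} · P⁻¹, and e^{tJ} can be computed block-by-block.

A has Jordan form
J =
  [6, 1, 0]
  [0, 6, 1]
  [0, 0, 6]
(up to reordering of blocks).

Per-block formulas:
  For a 3×3 Jordan block J_3(6): exp(t · J_3(6)) = e^(6t)·(I + t·N + (t^2/2)·N^2), where N is the 3×3 nilpotent shift.

After assembling e^{tJ} and conjugating by P, we get:

e^{tA} =
  [-t^2*exp(6*t) + 3*t*exp(6*t) + exp(6*t), -t*exp(6*t), t^2*exp(6*t)/2]
  [-3*t^2*exp(6*t) + 11*t*exp(6*t), -3*t*exp(6*t) + exp(6*t), 3*t^2*exp(6*t)/2 - t*exp(6*t)]
  [-2*t^2*exp(6*t) + 6*t*exp(6*t), -2*t*exp(6*t), t^2*exp(6*t) + exp(6*t)]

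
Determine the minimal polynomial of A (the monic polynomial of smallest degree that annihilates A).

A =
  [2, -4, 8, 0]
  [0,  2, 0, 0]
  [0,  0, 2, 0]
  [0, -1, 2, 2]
x^2 - 4*x + 4

The characteristic polynomial is χ_A(x) = (x - 2)^4, so the eigenvalues are known. The minimal polynomial is
  m_A(x) = Π_λ (x − λ)^{k_λ}
where k_λ is the size of the *largest* Jordan block for λ (equivalently, the smallest k with (A − λI)^k v = 0 for every generalised eigenvector v of λ).

  λ = 2: largest Jordan block has size 2, contributing (x − 2)^2

So m_A(x) = (x - 2)^2 = x^2 - 4*x + 4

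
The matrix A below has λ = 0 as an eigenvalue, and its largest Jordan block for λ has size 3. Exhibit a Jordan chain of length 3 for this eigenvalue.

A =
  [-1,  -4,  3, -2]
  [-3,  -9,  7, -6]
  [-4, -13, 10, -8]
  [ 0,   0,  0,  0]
A Jordan chain for λ = 0 of length 3:
v_1 = (1, 2, 3, 0)ᵀ
v_2 = (-1, -3, -4, 0)ᵀ
v_3 = (1, 0, 0, 0)ᵀ

Let N = A − (0)·I. We want v_3 with N^3 v_3 = 0 but N^2 v_3 ≠ 0; then v_{j-1} := N · v_j for j = 3, …, 2.

Pick v_3 = (1, 0, 0, 0)ᵀ.
Then v_2 = N · v_3 = (-1, -3, -4, 0)ᵀ.
Then v_1 = N · v_2 = (1, 2, 3, 0)ᵀ.

Sanity check: (A − (0)·I) v_1 = (0, 0, 0, 0)ᵀ = 0. ✓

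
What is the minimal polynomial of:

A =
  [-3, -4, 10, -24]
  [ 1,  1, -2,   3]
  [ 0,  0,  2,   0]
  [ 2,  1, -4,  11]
x^3 - 9*x^2 + 24*x - 20

The characteristic polynomial is χ_A(x) = (x - 5)*(x - 2)^3, so the eigenvalues are known. The minimal polynomial is
  m_A(x) = Π_λ (x − λ)^{k_λ}
where k_λ is the size of the *largest* Jordan block for λ (equivalently, the smallest k with (A − λI)^k v = 0 for every generalised eigenvector v of λ).

  λ = 2: largest Jordan block has size 2, contributing (x − 2)^2
  λ = 5: largest Jordan block has size 1, contributing (x − 5)

So m_A(x) = (x - 5)*(x - 2)^2 = x^3 - 9*x^2 + 24*x - 20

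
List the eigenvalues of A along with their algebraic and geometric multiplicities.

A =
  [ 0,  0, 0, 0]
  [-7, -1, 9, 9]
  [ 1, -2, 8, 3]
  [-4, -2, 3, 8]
λ = 0: alg = 1, geom = 1; λ = 5: alg = 3, geom = 2

Step 1 — factor the characteristic polynomial to read off the algebraic multiplicities:
  χ_A(x) = x*(x - 5)^3

Step 2 — compute geometric multiplicities via the rank-nullity identity g(λ) = n − rank(A − λI):
  rank(A − (0)·I) = 3, so dim ker(A − (0)·I) = n − 3 = 1
  rank(A − (5)·I) = 2, so dim ker(A − (5)·I) = n − 2 = 2

Summary:
  λ = 0: algebraic multiplicity = 1, geometric multiplicity = 1
  λ = 5: algebraic multiplicity = 3, geometric multiplicity = 2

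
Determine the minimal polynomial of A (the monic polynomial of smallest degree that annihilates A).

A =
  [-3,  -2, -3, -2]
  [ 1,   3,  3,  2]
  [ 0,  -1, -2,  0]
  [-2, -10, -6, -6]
x^3 + 6*x^2 + 12*x + 8

The characteristic polynomial is χ_A(x) = (x + 2)^4, so the eigenvalues are known. The minimal polynomial is
  m_A(x) = Π_λ (x − λ)^{k_λ}
where k_λ is the size of the *largest* Jordan block for λ (equivalently, the smallest k with (A − λI)^k v = 0 for every generalised eigenvector v of λ).

  λ = -2: largest Jordan block has size 3, contributing (x + 2)^3

So m_A(x) = (x + 2)^3 = x^3 + 6*x^2 + 12*x + 8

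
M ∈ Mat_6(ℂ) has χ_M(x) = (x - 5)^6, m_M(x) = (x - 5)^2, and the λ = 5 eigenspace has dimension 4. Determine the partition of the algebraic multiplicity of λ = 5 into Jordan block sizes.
Block sizes for λ = 5: [2, 2, 1, 1]

Step 1 — from the characteristic polynomial, algebraic multiplicity of λ = 5 is 6. From dim ker(M − (5)·I) = 4, there are exactly 4 Jordan blocks for λ = 5.
Step 2 — from the minimal polynomial, the factor (x − 5)^2 tells us the largest block for λ = 5 has size 2.
Step 3 — with total size 6, 4 blocks, and largest block 2, the block sizes (in nonincreasing order) are [2, 2, 1, 1].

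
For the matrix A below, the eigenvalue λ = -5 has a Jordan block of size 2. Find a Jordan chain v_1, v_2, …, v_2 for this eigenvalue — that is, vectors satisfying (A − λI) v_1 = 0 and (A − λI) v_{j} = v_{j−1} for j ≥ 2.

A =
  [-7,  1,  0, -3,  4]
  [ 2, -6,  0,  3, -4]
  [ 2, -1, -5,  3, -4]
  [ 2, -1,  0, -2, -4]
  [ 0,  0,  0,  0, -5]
A Jordan chain for λ = -5 of length 2:
v_1 = (-2, 2, 2, 2, 0)ᵀ
v_2 = (1, 0, 0, 0, 0)ᵀ

Let N = A − (-5)·I. We want v_2 with N^2 v_2 = 0 but N^1 v_2 ≠ 0; then v_{j-1} := N · v_j for j = 2, …, 2.

Pick v_2 = (1, 0, 0, 0, 0)ᵀ.
Then v_1 = N · v_2 = (-2, 2, 2, 2, 0)ᵀ.

Sanity check: (A − (-5)·I) v_1 = (0, 0, 0, 0, 0)ᵀ = 0. ✓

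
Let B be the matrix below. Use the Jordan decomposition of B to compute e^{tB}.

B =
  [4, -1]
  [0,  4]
e^{tB} =
  [exp(4*t), -t*exp(4*t)]
  [0, exp(4*t)]

Strategy: write B = P · J · P⁻¹ where J is a Jordan canonical form, so e^{tB} = P · e^{tJ} · P⁻¹, and e^{tJ} can be computed block-by-block.

B has Jordan form
J =
  [4, 1]
  [0, 4]
(up to reordering of blocks).

Per-block formulas:
  For a 2×2 Jordan block J_2(4): exp(t · J_2(4)) = e^(4t)·(I + t·N), where N is the 2×2 nilpotent shift.

After assembling e^{tJ} and conjugating by P, we get:

e^{tB} =
  [exp(4*t), -t*exp(4*t)]
  [0, exp(4*t)]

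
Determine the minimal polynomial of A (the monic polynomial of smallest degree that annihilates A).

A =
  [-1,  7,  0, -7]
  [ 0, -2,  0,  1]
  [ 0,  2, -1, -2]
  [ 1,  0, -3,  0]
x^3 + 3*x^2 + 3*x + 1

The characteristic polynomial is χ_A(x) = (x + 1)^4, so the eigenvalues are known. The minimal polynomial is
  m_A(x) = Π_λ (x − λ)^{k_λ}
where k_λ is the size of the *largest* Jordan block for λ (equivalently, the smallest k with (A − λI)^k v = 0 for every generalised eigenvector v of λ).

  λ = -1: largest Jordan block has size 3, contributing (x + 1)^3

So m_A(x) = (x + 1)^3 = x^3 + 3*x^2 + 3*x + 1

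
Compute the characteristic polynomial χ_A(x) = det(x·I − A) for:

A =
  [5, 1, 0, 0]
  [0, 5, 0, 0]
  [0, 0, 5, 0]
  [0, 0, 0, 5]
x^4 - 20*x^3 + 150*x^2 - 500*x + 625

Expanding det(x·I − A) (e.g. by cofactor expansion or by noting that A is similar to its Jordan form J, which has the same characteristic polynomial as A) gives
  χ_A(x) = x^4 - 20*x^3 + 150*x^2 - 500*x + 625
which factors as (x - 5)^4. The eigenvalues (with algebraic multiplicities) are λ = 5 with multiplicity 4.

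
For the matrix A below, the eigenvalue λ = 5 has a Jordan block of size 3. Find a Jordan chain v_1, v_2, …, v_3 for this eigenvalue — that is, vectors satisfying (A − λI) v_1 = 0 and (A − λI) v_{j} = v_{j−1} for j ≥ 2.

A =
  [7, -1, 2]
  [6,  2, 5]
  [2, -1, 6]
A Jordan chain for λ = 5 of length 3:
v_1 = (2, 4, 0)ᵀ
v_2 = (2, 6, 2)ᵀ
v_3 = (1, 0, 0)ᵀ

Let N = A − (5)·I. We want v_3 with N^3 v_3 = 0 but N^2 v_3 ≠ 0; then v_{j-1} := N · v_j for j = 3, …, 2.

Pick v_3 = (1, 0, 0)ᵀ.
Then v_2 = N · v_3 = (2, 6, 2)ᵀ.
Then v_1 = N · v_2 = (2, 4, 0)ᵀ.

Sanity check: (A − (5)·I) v_1 = (0, 0, 0)ᵀ = 0. ✓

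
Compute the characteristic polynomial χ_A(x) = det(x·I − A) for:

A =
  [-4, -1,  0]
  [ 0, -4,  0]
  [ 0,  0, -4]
x^3 + 12*x^2 + 48*x + 64

Expanding det(x·I − A) (e.g. by cofactor expansion or by noting that A is similar to its Jordan form J, which has the same characteristic polynomial as A) gives
  χ_A(x) = x^3 + 12*x^2 + 48*x + 64
which factors as (x + 4)^3. The eigenvalues (with algebraic multiplicities) are λ = -4 with multiplicity 3.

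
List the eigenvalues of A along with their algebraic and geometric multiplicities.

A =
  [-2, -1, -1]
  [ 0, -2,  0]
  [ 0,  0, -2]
λ = -2: alg = 3, geom = 2

Step 1 — factor the characteristic polynomial to read off the algebraic multiplicities:
  χ_A(x) = (x + 2)^3

Step 2 — compute geometric multiplicities via the rank-nullity identity g(λ) = n − rank(A − λI):
  rank(A − (-2)·I) = 1, so dim ker(A − (-2)·I) = n − 1 = 2

Summary:
  λ = -2: algebraic multiplicity = 3, geometric multiplicity = 2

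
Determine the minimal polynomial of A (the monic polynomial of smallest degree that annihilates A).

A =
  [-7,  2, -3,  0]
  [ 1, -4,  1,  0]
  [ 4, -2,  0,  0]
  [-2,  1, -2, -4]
x^3 + 11*x^2 + 40*x + 48

The characteristic polynomial is χ_A(x) = (x + 3)*(x + 4)^3, so the eigenvalues are known. The minimal polynomial is
  m_A(x) = Π_λ (x − λ)^{k_λ}
where k_λ is the size of the *largest* Jordan block for λ (equivalently, the smallest k with (A − λI)^k v = 0 for every generalised eigenvector v of λ).

  λ = -4: largest Jordan block has size 2, contributing (x + 4)^2
  λ = -3: largest Jordan block has size 1, contributing (x + 3)

So m_A(x) = (x + 3)*(x + 4)^2 = x^3 + 11*x^2 + 40*x + 48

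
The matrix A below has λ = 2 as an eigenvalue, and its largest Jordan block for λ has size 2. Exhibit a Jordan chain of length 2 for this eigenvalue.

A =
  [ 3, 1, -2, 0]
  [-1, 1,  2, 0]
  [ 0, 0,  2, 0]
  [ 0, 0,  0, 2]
A Jordan chain for λ = 2 of length 2:
v_1 = (1, -1, 0, 0)ᵀ
v_2 = (1, 0, 0, 0)ᵀ

Let N = A − (2)·I. We want v_2 with N^2 v_2 = 0 but N^1 v_2 ≠ 0; then v_{j-1} := N · v_j for j = 2, …, 2.

Pick v_2 = (1, 0, 0, 0)ᵀ.
Then v_1 = N · v_2 = (1, -1, 0, 0)ᵀ.

Sanity check: (A − (2)·I) v_1 = (0, 0, 0, 0)ᵀ = 0. ✓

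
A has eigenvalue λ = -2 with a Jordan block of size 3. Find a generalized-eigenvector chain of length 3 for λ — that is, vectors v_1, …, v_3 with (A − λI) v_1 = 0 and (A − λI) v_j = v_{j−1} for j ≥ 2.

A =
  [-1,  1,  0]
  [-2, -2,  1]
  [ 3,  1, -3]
A Jordan chain for λ = -2 of length 3:
v_1 = (-1, 1, -2)ᵀ
v_2 = (1, -2, 3)ᵀ
v_3 = (1, 0, 0)ᵀ

Let N = A − (-2)·I. We want v_3 with N^3 v_3 = 0 but N^2 v_3 ≠ 0; then v_{j-1} := N · v_j for j = 3, …, 2.

Pick v_3 = (1, 0, 0)ᵀ.
Then v_2 = N · v_3 = (1, -2, 3)ᵀ.
Then v_1 = N · v_2 = (-1, 1, -2)ᵀ.

Sanity check: (A − (-2)·I) v_1 = (0, 0, 0)ᵀ = 0. ✓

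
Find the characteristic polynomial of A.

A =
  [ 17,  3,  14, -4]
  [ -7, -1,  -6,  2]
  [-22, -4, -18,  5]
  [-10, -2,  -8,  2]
x^4

Expanding det(x·I − A) (e.g. by cofactor expansion or by noting that A is similar to its Jordan form J, which has the same characteristic polynomial as A) gives
  χ_A(x) = x^4
which factors as x^4. The eigenvalues (with algebraic multiplicities) are λ = 0 with multiplicity 4.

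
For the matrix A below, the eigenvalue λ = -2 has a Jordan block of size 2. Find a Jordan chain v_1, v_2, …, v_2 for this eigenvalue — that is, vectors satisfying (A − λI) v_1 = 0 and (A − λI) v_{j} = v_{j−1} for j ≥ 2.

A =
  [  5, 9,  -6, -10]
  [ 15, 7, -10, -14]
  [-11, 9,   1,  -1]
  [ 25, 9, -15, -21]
A Jordan chain for λ = -2 of length 2:
v_1 = (7, 15, -11, 25)ᵀ
v_2 = (1, 0, 0, 0)ᵀ

Let N = A − (-2)·I. We want v_2 with N^2 v_2 = 0 but N^1 v_2 ≠ 0; then v_{j-1} := N · v_j for j = 2, …, 2.

Pick v_2 = (1, 0, 0, 0)ᵀ.
Then v_1 = N · v_2 = (7, 15, -11, 25)ᵀ.

Sanity check: (A − (-2)·I) v_1 = (0, 0, 0, 0)ᵀ = 0. ✓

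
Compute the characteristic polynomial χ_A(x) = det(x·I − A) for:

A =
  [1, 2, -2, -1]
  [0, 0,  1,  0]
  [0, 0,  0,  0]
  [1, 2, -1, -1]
x^4

Expanding det(x·I − A) (e.g. by cofactor expansion or by noting that A is similar to its Jordan form J, which has the same characteristic polynomial as A) gives
  χ_A(x) = x^4
which factors as x^4. The eigenvalues (with algebraic multiplicities) are λ = 0 with multiplicity 4.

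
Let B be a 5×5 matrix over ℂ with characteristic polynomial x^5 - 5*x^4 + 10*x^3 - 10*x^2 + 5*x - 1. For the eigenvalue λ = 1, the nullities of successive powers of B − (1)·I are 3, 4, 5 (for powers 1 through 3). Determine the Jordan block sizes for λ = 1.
Block sizes for λ = 1: [3, 1, 1]

From the dimensions of kernels of powers, the number of Jordan blocks of size at least j is d_j − d_{j−1} where d_j = dim ker(N^j) (with d_0 = 0). Computing the differences gives [3, 1, 1].
The number of blocks of size exactly k is (#blocks of size ≥ k) − (#blocks of size ≥ k + 1), so the partition is: 2 block(s) of size 1, 1 block(s) of size 3.
In nonincreasing order the block sizes are [3, 1, 1].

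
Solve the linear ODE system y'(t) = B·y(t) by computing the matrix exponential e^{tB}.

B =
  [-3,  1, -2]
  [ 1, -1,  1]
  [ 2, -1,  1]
e^{tB} =
  [t^2*exp(-t)/2 - 2*t*exp(-t) + exp(-t), t*exp(-t), t^2*exp(-t)/2 - 2*t*exp(-t)]
  [t*exp(-t), exp(-t), t*exp(-t)]
  [-t^2*exp(-t)/2 + 2*t*exp(-t), -t*exp(-t), -t^2*exp(-t)/2 + 2*t*exp(-t) + exp(-t)]

Strategy: write B = P · J · P⁻¹ where J is a Jordan canonical form, so e^{tB} = P · e^{tJ} · P⁻¹, and e^{tJ} can be computed block-by-block.

B has Jordan form
J =
  [-1,  1,  0]
  [ 0, -1,  1]
  [ 0,  0, -1]
(up to reordering of blocks).

Per-block formulas:
  For a 3×3 Jordan block J_3(-1): exp(t · J_3(-1)) = e^(-1t)·(I + t·N + (t^2/2)·N^2), where N is the 3×3 nilpotent shift.

After assembling e^{tJ} and conjugating by P, we get:

e^{tB} =
  [t^2*exp(-t)/2 - 2*t*exp(-t) + exp(-t), t*exp(-t), t^2*exp(-t)/2 - 2*t*exp(-t)]
  [t*exp(-t), exp(-t), t*exp(-t)]
  [-t^2*exp(-t)/2 + 2*t*exp(-t), -t*exp(-t), -t^2*exp(-t)/2 + 2*t*exp(-t) + exp(-t)]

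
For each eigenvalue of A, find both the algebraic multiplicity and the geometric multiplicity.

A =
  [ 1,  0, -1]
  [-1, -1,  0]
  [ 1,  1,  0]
λ = 0: alg = 3, geom = 1

Step 1 — factor the characteristic polynomial to read off the algebraic multiplicities:
  χ_A(x) = x^3

Step 2 — compute geometric multiplicities via the rank-nullity identity g(λ) = n − rank(A − λI):
  rank(A − (0)·I) = 2, so dim ker(A − (0)·I) = n − 2 = 1

Summary:
  λ = 0: algebraic multiplicity = 3, geometric multiplicity = 1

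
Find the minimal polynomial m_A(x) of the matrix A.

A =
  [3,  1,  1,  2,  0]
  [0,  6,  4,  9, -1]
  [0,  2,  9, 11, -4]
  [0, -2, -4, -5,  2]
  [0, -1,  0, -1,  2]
x^3 - 9*x^2 + 27*x - 27

The characteristic polynomial is χ_A(x) = (x - 3)^5, so the eigenvalues are known. The minimal polynomial is
  m_A(x) = Π_λ (x − λ)^{k_λ}
where k_λ is the size of the *largest* Jordan block for λ (equivalently, the smallest k with (A − λI)^k v = 0 for every generalised eigenvector v of λ).

  λ = 3: largest Jordan block has size 3, contributing (x − 3)^3

So m_A(x) = (x - 3)^3 = x^3 - 9*x^2 + 27*x - 27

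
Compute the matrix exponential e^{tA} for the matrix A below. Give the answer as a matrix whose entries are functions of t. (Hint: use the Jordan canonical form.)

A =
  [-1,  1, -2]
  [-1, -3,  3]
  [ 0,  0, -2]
e^{tA} =
  [t*exp(-2*t) + exp(-2*t), t*exp(-2*t), t^2*exp(-2*t)/2 - 2*t*exp(-2*t)]
  [-t*exp(-2*t), -t*exp(-2*t) + exp(-2*t), -t^2*exp(-2*t)/2 + 3*t*exp(-2*t)]
  [0, 0, exp(-2*t)]

Strategy: write A = P · J · P⁻¹ where J is a Jordan canonical form, so e^{tA} = P · e^{tJ} · P⁻¹, and e^{tJ} can be computed block-by-block.

A has Jordan form
J =
  [-2,  1,  0]
  [ 0, -2,  1]
  [ 0,  0, -2]
(up to reordering of blocks).

Per-block formulas:
  For a 3×3 Jordan block J_3(-2): exp(t · J_3(-2)) = e^(-2t)·(I + t·N + (t^2/2)·N^2), where N is the 3×3 nilpotent shift.

After assembling e^{tJ} and conjugating by P, we get:

e^{tA} =
  [t*exp(-2*t) + exp(-2*t), t*exp(-2*t), t^2*exp(-2*t)/2 - 2*t*exp(-2*t)]
  [-t*exp(-2*t), -t*exp(-2*t) + exp(-2*t), -t^2*exp(-2*t)/2 + 3*t*exp(-2*t)]
  [0, 0, exp(-2*t)]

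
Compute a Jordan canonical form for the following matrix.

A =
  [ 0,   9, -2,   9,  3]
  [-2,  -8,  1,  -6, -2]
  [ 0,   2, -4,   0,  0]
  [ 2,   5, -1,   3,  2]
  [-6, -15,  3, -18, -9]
J_3(-4) ⊕ J_1(-3) ⊕ J_1(-3)

The characteristic polynomial is
  det(x·I − A) = x^5 + 18*x^4 + 129*x^3 + 460*x^2 + 816*x + 576 = (x + 3)^2*(x + 4)^3

Eigenvalues and multiplicities (the geometric multiplicity of λ is n − rank(A − λI), which equals the number of Jordan blocks for λ):
  λ = -4: algebraic multiplicity = 3, geometric multiplicity = 1
  λ = -3: algebraic multiplicity = 2, geometric multiplicity = 2

Determining the block sizes for each eigenvalue:
  λ = -4: one block (gm = 1), so the single block has size am = 3 → block sizes [3]
  λ = -3: gm = am = 2, so every block has size 1 → block sizes [1, 1]

Assembling the blocks gives a Jordan form
J =
  [-4,  1,  0,  0,  0]
  [ 0, -4,  1,  0,  0]
  [ 0,  0, -4,  0,  0]
  [ 0,  0,  0, -3,  0]
  [ 0,  0,  0,  0, -3]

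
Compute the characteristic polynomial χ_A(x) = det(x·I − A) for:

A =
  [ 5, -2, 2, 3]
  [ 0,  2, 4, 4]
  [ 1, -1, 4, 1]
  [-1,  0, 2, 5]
x^4 - 16*x^3 + 96*x^2 - 256*x + 256

Expanding det(x·I − A) (e.g. by cofactor expansion or by noting that A is similar to its Jordan form J, which has the same characteristic polynomial as A) gives
  χ_A(x) = x^4 - 16*x^3 + 96*x^2 - 256*x + 256
which factors as (x - 4)^4. The eigenvalues (with algebraic multiplicities) are λ = 4 with multiplicity 4.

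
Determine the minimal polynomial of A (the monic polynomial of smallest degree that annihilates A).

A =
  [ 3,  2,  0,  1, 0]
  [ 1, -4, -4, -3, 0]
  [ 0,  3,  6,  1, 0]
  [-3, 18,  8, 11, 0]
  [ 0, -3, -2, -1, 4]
x^2 - 8*x + 16

The characteristic polynomial is χ_A(x) = (x - 4)^5, so the eigenvalues are known. The minimal polynomial is
  m_A(x) = Π_λ (x − λ)^{k_λ}
where k_λ is the size of the *largest* Jordan block for λ (equivalently, the smallest k with (A − λI)^k v = 0 for every generalised eigenvector v of λ).

  λ = 4: largest Jordan block has size 2, contributing (x − 4)^2

So m_A(x) = (x - 4)^2 = x^2 - 8*x + 16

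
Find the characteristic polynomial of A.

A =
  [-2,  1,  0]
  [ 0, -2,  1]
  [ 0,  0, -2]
x^3 + 6*x^2 + 12*x + 8

Expanding det(x·I − A) (e.g. by cofactor expansion or by noting that A is similar to its Jordan form J, which has the same characteristic polynomial as A) gives
  χ_A(x) = x^3 + 6*x^2 + 12*x + 8
which factors as (x + 2)^3. The eigenvalues (with algebraic multiplicities) are λ = -2 with multiplicity 3.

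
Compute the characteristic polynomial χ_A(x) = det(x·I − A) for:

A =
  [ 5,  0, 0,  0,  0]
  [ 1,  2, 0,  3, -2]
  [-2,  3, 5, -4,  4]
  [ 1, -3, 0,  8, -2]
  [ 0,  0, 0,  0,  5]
x^5 - 25*x^4 + 250*x^3 - 1250*x^2 + 3125*x - 3125

Expanding det(x·I − A) (e.g. by cofactor expansion or by noting that A is similar to its Jordan form J, which has the same characteristic polynomial as A) gives
  χ_A(x) = x^5 - 25*x^4 + 250*x^3 - 1250*x^2 + 3125*x - 3125
which factors as (x - 5)^5. The eigenvalues (with algebraic multiplicities) are λ = 5 with multiplicity 5.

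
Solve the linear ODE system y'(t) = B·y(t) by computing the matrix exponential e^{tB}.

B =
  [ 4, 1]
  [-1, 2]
e^{tB} =
  [t*exp(3*t) + exp(3*t), t*exp(3*t)]
  [-t*exp(3*t), -t*exp(3*t) + exp(3*t)]

Strategy: write B = P · J · P⁻¹ where J is a Jordan canonical form, so e^{tB} = P · e^{tJ} · P⁻¹, and e^{tJ} can be computed block-by-block.

B has Jordan form
J =
  [3, 1]
  [0, 3]
(up to reordering of blocks).

Per-block formulas:
  For a 2×2 Jordan block J_2(3): exp(t · J_2(3)) = e^(3t)·(I + t·N), where N is the 2×2 nilpotent shift.

After assembling e^{tJ} and conjugating by P, we get:

e^{tB} =
  [t*exp(3*t) + exp(3*t), t*exp(3*t)]
  [-t*exp(3*t), -t*exp(3*t) + exp(3*t)]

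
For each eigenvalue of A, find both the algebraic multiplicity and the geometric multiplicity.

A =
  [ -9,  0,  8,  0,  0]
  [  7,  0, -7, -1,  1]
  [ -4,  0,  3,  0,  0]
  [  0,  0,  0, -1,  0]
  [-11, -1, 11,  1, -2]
λ = -5: alg = 1, geom = 1; λ = -1: alg = 4, geom = 3

Step 1 — factor the characteristic polynomial to read off the algebraic multiplicities:
  χ_A(x) = (x + 1)^4*(x + 5)

Step 2 — compute geometric multiplicities via the rank-nullity identity g(λ) = n − rank(A − λI):
  rank(A − (-5)·I) = 4, so dim ker(A − (-5)·I) = n − 4 = 1
  rank(A − (-1)·I) = 2, so dim ker(A − (-1)·I) = n − 2 = 3

Summary:
  λ = -5: algebraic multiplicity = 1, geometric multiplicity = 1
  λ = -1: algebraic multiplicity = 4, geometric multiplicity = 3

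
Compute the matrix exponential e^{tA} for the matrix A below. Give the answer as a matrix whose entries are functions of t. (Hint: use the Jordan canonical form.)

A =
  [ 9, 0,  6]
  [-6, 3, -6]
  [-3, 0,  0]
e^{tA} =
  [2*exp(6*t) - exp(3*t), 0, 2*exp(6*t) - 2*exp(3*t)]
  [-2*exp(6*t) + 2*exp(3*t), exp(3*t), -2*exp(6*t) + 2*exp(3*t)]
  [-exp(6*t) + exp(3*t), 0, -exp(6*t) + 2*exp(3*t)]

Strategy: write A = P · J · P⁻¹ where J is a Jordan canonical form, so e^{tA} = P · e^{tJ} · P⁻¹, and e^{tJ} can be computed block-by-block.

A has Jordan form
J =
  [3, 0, 0]
  [0, 3, 0]
  [0, 0, 6]
(up to reordering of blocks).

Per-block formulas:
  For a 1×1 block at λ = 6: exp(t · [6]) = [e^(6t)].
  For a 1×1 block at λ = 3: exp(t · [3]) = [e^(3t)].

After assembling e^{tJ} and conjugating by P, we get:

e^{tA} =
  [2*exp(6*t) - exp(3*t), 0, 2*exp(6*t) - 2*exp(3*t)]
  [-2*exp(6*t) + 2*exp(3*t), exp(3*t), -2*exp(6*t) + 2*exp(3*t)]
  [-exp(6*t) + exp(3*t), 0, -exp(6*t) + 2*exp(3*t)]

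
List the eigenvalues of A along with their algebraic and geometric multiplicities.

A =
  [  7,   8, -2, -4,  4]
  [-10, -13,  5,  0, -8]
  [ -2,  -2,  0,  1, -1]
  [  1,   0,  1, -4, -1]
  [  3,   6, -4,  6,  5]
λ = -1: alg = 5, geom = 2

Step 1 — factor the characteristic polynomial to read off the algebraic multiplicities:
  χ_A(x) = (x + 1)^5

Step 2 — compute geometric multiplicities via the rank-nullity identity g(λ) = n − rank(A − λI):
  rank(A − (-1)·I) = 3, so dim ker(A − (-1)·I) = n − 3 = 2

Summary:
  λ = -1: algebraic multiplicity = 5, geometric multiplicity = 2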